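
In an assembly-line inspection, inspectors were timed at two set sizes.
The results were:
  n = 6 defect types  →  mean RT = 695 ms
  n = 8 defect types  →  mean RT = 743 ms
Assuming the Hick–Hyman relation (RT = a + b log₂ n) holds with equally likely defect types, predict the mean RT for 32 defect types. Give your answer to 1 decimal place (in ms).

Solve the two-equation system in a and b:
  b = (743 − 695) / (log₂ 8 − log₂ 6) = 48 / (3 − 2.5850) = 115.652 ms/bit
  a = 695 − 115.652 × 2.5850 = 396.043 ms
Then RT(32) = 396.043 + 115.652 × log₂ 32 = 396.043 + 115.652 × 5 ≈ 974.304 ms.

974.3 ms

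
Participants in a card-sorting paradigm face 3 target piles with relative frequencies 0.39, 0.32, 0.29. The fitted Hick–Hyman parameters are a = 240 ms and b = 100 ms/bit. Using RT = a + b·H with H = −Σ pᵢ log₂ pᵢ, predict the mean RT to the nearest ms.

Entropy contributions −pᵢ log₂ pᵢ: 0.5298, 0.5260, 0.5179; sum H = 1.5737 bits.
RT = a + bH = 240 + 100·1.5737 = 397.37 ms.

397 ms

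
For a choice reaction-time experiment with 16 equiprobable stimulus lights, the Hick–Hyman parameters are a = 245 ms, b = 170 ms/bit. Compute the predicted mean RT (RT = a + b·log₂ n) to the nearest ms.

log₂(16) = 4 bits, so RT = 245 + 170 × 4 ≈ 925.000 ms.

925 ms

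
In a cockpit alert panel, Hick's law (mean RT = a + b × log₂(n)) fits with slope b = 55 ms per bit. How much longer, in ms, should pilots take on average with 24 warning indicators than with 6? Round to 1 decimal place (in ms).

Only the slope matters, since a is common to both: ΔRT = b·log₂(n₂/n₁).
log₂(24) − log₂(6) = log₂(24/6) = log₂(4) = 2.
ΔRT = 55 × 2.0000 = 110.000 ms.

110.0 ms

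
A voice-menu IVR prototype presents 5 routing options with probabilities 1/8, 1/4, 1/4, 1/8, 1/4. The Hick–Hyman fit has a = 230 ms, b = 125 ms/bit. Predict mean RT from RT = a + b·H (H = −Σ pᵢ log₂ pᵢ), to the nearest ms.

511 ms

H = −Σ pᵢ log₂ pᵢ = 0.125·3 + 0.25·2 + 0.25·2 + 0.125·3 + 0.25·2 = 2.250 bits.
RT = 230 + 125 × 2.250 = 511.25 ms.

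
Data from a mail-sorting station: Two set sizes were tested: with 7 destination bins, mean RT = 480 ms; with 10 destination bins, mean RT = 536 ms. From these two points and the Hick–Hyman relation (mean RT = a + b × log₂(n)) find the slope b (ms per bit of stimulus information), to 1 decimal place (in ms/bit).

b = (RT₂ − RT₁)/(log₂ n₂ − log₂ n₁) = (536 − 480)/(3.3219 − 2.8074) = 108.828 ms/bit.

108.8 ms/bit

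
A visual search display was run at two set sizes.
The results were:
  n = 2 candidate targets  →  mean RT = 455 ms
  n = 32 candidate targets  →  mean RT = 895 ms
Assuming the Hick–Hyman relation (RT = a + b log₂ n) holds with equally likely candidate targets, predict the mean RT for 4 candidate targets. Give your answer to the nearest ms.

565 ms

With log₂ n on the abscissa the relation is linear; from the two conditions:
  b = (895 − 455) / (log₂ 32 − log₂ 2) = 440 / (5 − 1) = 110 ms/bit
  a = 455 − 110 × 1 = 345 ms
Then RT(4) = 345 + 110 × log₂ 4 = 345 + 110 × 2 ≈ 565.000 ms.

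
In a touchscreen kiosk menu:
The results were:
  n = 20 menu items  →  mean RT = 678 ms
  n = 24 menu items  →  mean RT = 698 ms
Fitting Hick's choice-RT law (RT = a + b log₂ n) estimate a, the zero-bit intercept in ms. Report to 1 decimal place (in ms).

349.4 ms

The slope on a log₂ axis is (698 − 678) / (4.5850 − 4.3219) = 76.036 ms/bit.
a = RT₁ − b·log₂ n₁ = 678 − 76.036 × 4.3219 = 349.379 ms.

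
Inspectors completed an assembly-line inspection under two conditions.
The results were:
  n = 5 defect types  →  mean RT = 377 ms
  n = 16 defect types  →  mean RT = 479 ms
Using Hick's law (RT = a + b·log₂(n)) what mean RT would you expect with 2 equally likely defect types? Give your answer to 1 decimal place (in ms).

Solve the two-equation system in a and b:
  b = (479 − 377) / (log₂ 16 − log₂ 5) = 102 / (4 − 2.3219) = 60.784 ms/bit
  a = 377 − 60.784 × 2.3219 = 235.864 ms
Then RT(2) = 235.864 + 60.784 × log₂ 2 = 235.864 + 60.784 × 1 ≈ 296.648 ms.

296.6 ms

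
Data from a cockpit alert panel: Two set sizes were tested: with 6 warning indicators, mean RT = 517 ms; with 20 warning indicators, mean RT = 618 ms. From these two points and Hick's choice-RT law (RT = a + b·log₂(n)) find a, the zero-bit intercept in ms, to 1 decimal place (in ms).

366.7 ms

Slope: b = (618 − 517) / (log₂ 20 − log₂ 6) = 101/1.7370 = 58.147 ms/bit.
Intercept: a = 517 − 58.147·log₂(6) = 366.691 ms.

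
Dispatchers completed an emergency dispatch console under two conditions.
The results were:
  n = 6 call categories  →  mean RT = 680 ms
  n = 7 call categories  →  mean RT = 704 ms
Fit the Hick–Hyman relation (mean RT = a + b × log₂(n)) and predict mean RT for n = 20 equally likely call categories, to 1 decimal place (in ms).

867.4 ms

Solve the two-equation system in a and b:
  b = (704 − 680) / (log₂ 7 − log₂ 6) = 24 / (2.8074 − 2.5850) = 107.917 ms/bit
  a = 680 − 107.917 × 2.5850 = 401.038 ms
Then RT(20) = 401.038 + 107.917 × log₂ 20 = 401.038 + 107.917 × 4.3219 ≈ 867.449 ms.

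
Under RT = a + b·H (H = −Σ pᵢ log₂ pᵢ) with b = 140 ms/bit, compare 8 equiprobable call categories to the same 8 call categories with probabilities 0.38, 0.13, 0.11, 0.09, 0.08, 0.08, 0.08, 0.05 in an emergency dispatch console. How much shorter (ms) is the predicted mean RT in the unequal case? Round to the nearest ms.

47 ms

Equiprobable entropy H₀ = log₂ 8 = 3.0000 bits.
Skewed entropy H = −Σ pᵢ log₂ pᵢ = 2.6667 bits.
ΔRT = b·(H₀ − H) = 140 × 0.3333 = 46.67 ms.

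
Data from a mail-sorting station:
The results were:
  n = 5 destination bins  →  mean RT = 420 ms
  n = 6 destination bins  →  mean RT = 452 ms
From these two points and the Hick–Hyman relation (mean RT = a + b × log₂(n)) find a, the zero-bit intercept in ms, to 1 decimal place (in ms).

137.5 ms

The slope on a log₂ axis is (452 − 420) / (2.5850 − 2.3219) = 121.657 ms/bit.
a = RT₁ − b·log₂ n₁ = 420 − 121.657 × 2.3219 = 137.521 ms.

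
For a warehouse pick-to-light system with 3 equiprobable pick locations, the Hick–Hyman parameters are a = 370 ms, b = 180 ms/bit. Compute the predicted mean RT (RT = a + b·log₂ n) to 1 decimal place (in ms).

655.3 ms

log₂(3) = 1.5850 bits, so RT = 370 + 180 × 1.5850 ≈ 655.293 ms.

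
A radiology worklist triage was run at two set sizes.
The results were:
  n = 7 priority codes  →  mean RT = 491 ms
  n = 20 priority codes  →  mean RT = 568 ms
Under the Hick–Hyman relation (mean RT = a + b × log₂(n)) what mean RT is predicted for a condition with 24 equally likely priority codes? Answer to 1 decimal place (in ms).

581.4 ms

RT is linear in log₂ n, so two points fix the line:
  b = (568 − 491) / (log₂ 20 − log₂ 7) = 77 / (4.3219 − 2.8074) = 50.839 ms/bit
  a = 491 − 50.839 × 2.8074 = 348.276 ms
Then RT(24) = 348.276 + 50.839 × log₂ 24 = 348.276 + 50.839 × 4.5850 ≈ 581.373 ms.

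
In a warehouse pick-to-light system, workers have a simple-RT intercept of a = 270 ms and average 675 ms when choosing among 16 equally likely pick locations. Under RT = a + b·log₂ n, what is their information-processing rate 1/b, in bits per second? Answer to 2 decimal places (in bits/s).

Choice component = 675 − 270 = 405 ms over log₂(16) = 4 bits.
b = 405 / 4 = 101.250 ms/bit, so 1/b = 9.877 bits/s.

9.88 bits/s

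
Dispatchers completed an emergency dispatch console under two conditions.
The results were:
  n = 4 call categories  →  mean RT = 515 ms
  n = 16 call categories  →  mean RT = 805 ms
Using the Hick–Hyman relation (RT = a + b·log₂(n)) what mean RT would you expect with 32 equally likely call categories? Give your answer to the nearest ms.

950 ms

RT is linear in log₂ n, so two points fix the line:
  b = (805 − 515) / (log₂ 16 − log₂ 4) = 290 / (4 − 2) = 145 ms/bit
  a = 515 − 145 × 2 = 225 ms
Then RT(32) = 225 + 145 × log₂ 32 = 225 + 145 × 5 ≈ 950.000 ms.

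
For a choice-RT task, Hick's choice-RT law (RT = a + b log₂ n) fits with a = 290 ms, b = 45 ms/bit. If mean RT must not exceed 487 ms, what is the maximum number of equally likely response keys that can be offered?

45·log₂ n ≤ 487 − 290 = 197, giving log₂ n ≤ 4.3778 and n ≤ 20.789. The largest whole number is 20.

20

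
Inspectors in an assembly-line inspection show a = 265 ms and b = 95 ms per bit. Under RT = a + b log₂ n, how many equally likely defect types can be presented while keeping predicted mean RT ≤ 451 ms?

3

Information budget: (451 − 265)/95 = 1.9579 bits, so n ≤ 2^1.9579 = 3.885 → at most 3.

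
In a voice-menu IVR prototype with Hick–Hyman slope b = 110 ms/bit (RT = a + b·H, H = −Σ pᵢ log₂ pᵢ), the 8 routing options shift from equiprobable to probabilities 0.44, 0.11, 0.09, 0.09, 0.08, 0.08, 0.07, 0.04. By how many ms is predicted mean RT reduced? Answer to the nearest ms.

Equiprobable entropy H₀ = log₂ 8 = 3.0000 bits.
Skewed entropy H = −Σ pᵢ log₂ pᵢ = 2.5341 bits.
ΔRT = b·(H₀ − H) = 110 × 0.4659 = 51.25 ms.

51 ms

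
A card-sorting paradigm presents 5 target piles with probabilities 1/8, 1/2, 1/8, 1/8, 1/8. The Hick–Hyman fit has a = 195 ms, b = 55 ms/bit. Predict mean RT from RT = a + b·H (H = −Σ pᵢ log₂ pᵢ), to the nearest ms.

305 ms

Each term −pᵢ log₂ pᵢ: 0.125·3 + 0.5·1 + 0.125·3 + 0.125·3 + 0.125·3; summed, H = 2.000 bits.
Mean RT = a + bH = 195 + 55·2.000 = 305.00 ms.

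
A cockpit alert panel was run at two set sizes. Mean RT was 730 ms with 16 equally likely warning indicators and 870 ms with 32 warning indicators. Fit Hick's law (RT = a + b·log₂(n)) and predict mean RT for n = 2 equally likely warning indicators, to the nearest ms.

310 ms

Fit slope and intercept:
  b = (870 − 730) / (log₂ 32 − log₂ 16) = 140 / (5 − 4) = 140 ms/bit
  a = 730 − 140 × 4 = 170 ms
Then RT(2) = 170 + 140 × log₂ 2 = 170 + 140 × 1 ≈ 310.000 ms.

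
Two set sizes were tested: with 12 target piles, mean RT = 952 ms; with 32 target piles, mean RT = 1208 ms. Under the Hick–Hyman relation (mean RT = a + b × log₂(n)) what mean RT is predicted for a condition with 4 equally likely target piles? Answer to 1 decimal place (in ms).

Fit slope and intercept:
  b = (1208 − 952) / (log₂ 32 − log₂ 12) = 256 / (5 − 3.5850) = 180.914 ms/bit
  a = 952 − 180.914 × 3.5850 = 303.430 ms
Then RT(4) = 303.430 + 180.914 × log₂ 4 = 303.430 + 180.914 × 2 ≈ 665.258 ms.

665.3 ms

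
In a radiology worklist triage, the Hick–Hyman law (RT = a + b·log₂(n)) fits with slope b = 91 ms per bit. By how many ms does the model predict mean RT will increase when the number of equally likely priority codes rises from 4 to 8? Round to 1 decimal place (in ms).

ΔRT = (a + b log₂ n₂) − (a + b log₂ n₁) = b·(log₂ n₂ − log₂ n₁).
log₂(8) − log₂(4) = log₂(8/4) = log₂(2) = 1.
ΔRT = 91 × 1.0000 = 91.000 ms.

91.0 ms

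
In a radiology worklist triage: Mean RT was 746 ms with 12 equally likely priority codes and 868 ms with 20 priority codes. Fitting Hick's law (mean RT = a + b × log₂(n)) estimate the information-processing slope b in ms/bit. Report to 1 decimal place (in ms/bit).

165.5 ms/bit

The slope on a log₂ axis is (868 − 746) / (4.3219 − 3.5850) = 165.544 ms/bit.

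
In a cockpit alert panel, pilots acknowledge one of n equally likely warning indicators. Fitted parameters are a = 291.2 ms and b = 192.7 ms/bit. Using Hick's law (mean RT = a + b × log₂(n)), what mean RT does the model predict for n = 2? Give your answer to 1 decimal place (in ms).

log₂(2) = 1 bits, so RT = 291.2 + 192.7 × 1 ≈ 483.900 ms.

483.9 ms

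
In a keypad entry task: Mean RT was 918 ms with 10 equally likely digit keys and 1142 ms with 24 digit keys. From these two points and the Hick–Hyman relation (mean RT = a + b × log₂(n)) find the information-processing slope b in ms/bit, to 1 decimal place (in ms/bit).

177.4 ms/bit

Slope: b = (1142 − 918) / (log₂ 24 − log₂ 10) = 224/1.2630 = 177.351 ms/bit.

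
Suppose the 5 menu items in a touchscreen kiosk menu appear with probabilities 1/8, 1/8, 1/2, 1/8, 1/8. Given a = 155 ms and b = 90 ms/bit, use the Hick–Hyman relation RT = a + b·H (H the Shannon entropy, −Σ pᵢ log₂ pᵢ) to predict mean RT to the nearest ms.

335 ms

H = −Σ pᵢ log₂ pᵢ = 0.125·3 + 0.125·3 + 0.5·1 + 0.125·3 + 0.125·3 = 2.000 bits.
RT = 155 + 90 × 2.000 = 335.00 ms.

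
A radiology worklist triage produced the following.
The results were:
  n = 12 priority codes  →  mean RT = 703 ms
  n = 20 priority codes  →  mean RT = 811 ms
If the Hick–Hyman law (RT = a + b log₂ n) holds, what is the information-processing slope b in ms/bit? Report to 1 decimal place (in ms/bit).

146.5 ms/bit

b = (RT₂ − RT₁)/(log₂ n₂ − log₂ n₁) = (811 − 703)/(4.3219 − 3.5850) = 146.547 ms/bit.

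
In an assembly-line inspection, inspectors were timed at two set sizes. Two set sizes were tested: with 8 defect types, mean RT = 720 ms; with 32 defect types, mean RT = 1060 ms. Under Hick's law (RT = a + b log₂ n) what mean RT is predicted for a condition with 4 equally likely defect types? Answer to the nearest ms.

Solve the two-equation system in a and b:
  b = (1060 − 720) / (log₂ 32 − log₂ 8) = 340 / (5 − 3) = 170 ms/bit
  a = 720 − 170 × 3 = 210 ms
Then RT(4) = 210 + 170 × log₂ 4 = 210 + 170 × 2 ≈ 550.000 ms.

550 ms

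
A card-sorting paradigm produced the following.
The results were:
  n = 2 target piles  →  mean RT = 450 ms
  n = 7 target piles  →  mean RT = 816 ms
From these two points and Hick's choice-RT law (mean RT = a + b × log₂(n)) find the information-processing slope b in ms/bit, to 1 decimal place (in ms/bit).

202.5 ms/bit

Slope: b = (816 − 450) / (log₂ 7 − log₂ 2) = 366/1.8074 = 202.506 ms/bit.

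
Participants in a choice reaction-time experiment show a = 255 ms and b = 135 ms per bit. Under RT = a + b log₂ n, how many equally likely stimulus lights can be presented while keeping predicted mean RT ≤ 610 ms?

6

Information budget: (610 − 255)/135 = 2.6296 bits, so n ≤ 2^2.6296 = 6.189 → at most 6.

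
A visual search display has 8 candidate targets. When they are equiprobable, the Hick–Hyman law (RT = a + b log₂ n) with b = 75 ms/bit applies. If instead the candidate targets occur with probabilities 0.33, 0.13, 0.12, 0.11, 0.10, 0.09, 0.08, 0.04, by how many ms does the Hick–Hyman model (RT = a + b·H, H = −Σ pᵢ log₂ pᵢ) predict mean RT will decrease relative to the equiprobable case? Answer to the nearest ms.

The RT saving is b·ΔH. Equiprobable H₀ = log₂(8) = 3.0000 bits; with the given probabilities H = 2.7499 bits.
b·(H₀ − H) = 75 × (3.0000 − 2.7499) = 18.76 ms.

19 ms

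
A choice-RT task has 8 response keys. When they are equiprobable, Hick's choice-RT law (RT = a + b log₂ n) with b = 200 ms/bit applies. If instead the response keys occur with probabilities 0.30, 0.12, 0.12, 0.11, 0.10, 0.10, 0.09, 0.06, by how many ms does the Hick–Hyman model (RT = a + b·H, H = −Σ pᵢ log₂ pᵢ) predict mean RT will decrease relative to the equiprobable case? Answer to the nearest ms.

35 ms

Equiprobable entropy H₀ = log₂ 8 = 3.0000 bits.
Skewed entropy H = −Σ pᵢ log₂ pᵢ = 2.8261 bits.
ΔRT = b·(H₀ − H) = 200 × 0.1739 = 34.78 ms.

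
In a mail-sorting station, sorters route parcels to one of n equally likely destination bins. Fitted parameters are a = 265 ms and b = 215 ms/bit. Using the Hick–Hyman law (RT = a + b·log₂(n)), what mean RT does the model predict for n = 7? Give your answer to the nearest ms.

869 ms

log₂(7) = 2.8074 bits, so RT = 265 + 215 × 2.8074 ≈ 868.581 ms.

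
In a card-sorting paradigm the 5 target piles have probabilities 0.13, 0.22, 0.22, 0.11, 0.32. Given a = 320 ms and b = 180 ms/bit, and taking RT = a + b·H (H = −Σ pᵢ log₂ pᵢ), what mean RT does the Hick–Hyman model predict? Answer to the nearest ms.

Entropy contributions −pᵢ log₂ pᵢ: 0.3826, 0.4806, 0.4806, 0.3503, 0.5260; sum H = 2.2201 bits.
RT = a + bH = 320 + 180·2.2201 = 719.62 ms.

720 ms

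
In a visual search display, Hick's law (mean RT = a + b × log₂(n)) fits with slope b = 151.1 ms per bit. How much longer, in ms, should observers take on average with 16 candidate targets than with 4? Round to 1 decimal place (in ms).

302.2 ms

The intercept a cancels: ΔRT = b·(log₂ n₂ − log₂ n₁) = b·log₂(n₂/n₁).
log₂(16) − log₂(4) = log₂(16/4) = log₂(4) = 2.
ΔRT = 151.1 × 2.0000 = 302.200 ms.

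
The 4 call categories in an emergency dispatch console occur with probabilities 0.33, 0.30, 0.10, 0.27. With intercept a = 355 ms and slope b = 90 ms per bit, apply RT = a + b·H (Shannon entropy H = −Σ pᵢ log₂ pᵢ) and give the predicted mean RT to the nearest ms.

525 ms

Entropy contributions −pᵢ log₂ pᵢ: 0.5278, 0.5211, 0.3322, 0.5100; sum H = 1.8911 bits.
RT = a + bH = 355 + 90·1.8911 = 525.20 ms.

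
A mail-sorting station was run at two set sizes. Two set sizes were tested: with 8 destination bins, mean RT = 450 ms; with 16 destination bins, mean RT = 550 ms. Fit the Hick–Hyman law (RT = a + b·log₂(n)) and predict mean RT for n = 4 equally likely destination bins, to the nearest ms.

350 ms

RT is linear in log₂ n, so two points fix the line:
  b = (550 − 450) / (log₂ 16 − log₂ 8) = 100 / (4 − 3) = 100 ms/bit
  a = 450 − 100 × 3 = 150 ms
Then RT(4) = 150 + 100 × log₂ 4 = 150 + 100 × 2 ≈ 350.000 ms.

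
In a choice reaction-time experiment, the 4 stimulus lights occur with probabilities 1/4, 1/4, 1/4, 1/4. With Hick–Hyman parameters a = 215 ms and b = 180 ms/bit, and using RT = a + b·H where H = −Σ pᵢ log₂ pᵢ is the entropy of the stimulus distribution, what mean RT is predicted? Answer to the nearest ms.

575 ms

Each term −pᵢ log₂ pᵢ: 0.25·2 + 0.25·2 + 0.25·2 + 0.25·2; summed, H = 2.000 bits.
Mean RT = a + bH = 215 + 180·2.000 = 575.00 ms.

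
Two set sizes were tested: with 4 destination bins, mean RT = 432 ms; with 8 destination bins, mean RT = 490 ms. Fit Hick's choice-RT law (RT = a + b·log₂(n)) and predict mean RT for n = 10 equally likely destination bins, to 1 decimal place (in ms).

Fit slope and intercept:
  b = (490 − 432) / (log₂ 8 − log₂ 4) = 58 / (3 − 2) = 58.000 ms/bit
  a = 432 − 58.000 × 2 = 316.000 ms
Then RT(10) = 316.000 + 58.000 × log₂ 10 = 316.000 + 58.000 × 3.3219 ≈ 508.672 ms.

508.7 ms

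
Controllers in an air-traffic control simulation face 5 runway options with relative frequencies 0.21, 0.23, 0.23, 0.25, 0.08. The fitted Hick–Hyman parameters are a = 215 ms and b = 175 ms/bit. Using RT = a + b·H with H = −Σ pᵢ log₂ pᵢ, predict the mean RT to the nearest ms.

H = 0.21·log₂(1/0.21) + 0.23·log₂(1/0.23) + 0.23·log₂(1/0.23) + 0.25·log₂(1/0.25) + 0.08·log₂(1/0.08) = 2.2397 bits.
RT = 215 + 175 × 2.2397 = 606.94 ms.

607 ms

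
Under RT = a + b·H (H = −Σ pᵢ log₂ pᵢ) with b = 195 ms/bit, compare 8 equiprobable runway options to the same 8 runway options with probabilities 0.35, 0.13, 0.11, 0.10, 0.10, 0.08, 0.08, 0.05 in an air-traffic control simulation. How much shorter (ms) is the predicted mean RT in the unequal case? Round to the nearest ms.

The RT saving is b·ΔH. Equiprobable H₀ = log₂(8) = 3.0000 bits; with the given probabilities H = 2.7265 bits.
b·(H₀ − H) = 195 × (3.0000 − 2.7265) = 53.33 ms.

53 ms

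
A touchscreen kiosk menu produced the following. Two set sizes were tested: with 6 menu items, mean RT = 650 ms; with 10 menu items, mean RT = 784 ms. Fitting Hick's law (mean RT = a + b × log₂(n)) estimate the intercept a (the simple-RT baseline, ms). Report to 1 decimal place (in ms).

b = (RT₂ − RT₁)/(log₂ n₂ − log₂ n₁) = (784 − 650)/(3.3219 − 2.5850) = 181.827 ms/bit.
a = RT₁ − b·log₂ n₁ = 650 − 181.827 × 2.5850 = 179.985 ms.

180.0 ms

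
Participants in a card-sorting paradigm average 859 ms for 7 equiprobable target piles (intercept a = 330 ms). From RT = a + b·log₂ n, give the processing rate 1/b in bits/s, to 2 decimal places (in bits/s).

5.31 bits/s

b = (859 − 330)/log₂ 7 = 529/2.8074 = 188.434 ms per bit = 0.18843 s/bit; the reciprocal is 5.307 bits/s.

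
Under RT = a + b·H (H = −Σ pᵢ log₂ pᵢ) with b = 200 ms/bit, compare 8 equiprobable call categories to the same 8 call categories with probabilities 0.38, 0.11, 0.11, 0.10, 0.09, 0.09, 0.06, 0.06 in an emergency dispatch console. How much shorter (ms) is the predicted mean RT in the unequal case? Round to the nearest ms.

65 ms

Equiprobable entropy H₀ = log₂ 8 = 3.0000 bits.
Skewed entropy H = −Σ pᵢ log₂ pᵢ = 2.6756 bits.
ΔRT = b·(H₀ − H) = 200 × 0.3244 = 64.88 ms.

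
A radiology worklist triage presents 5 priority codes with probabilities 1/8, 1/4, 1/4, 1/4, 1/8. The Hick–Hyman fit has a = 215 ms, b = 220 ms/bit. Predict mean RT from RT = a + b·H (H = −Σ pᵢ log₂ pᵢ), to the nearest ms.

710 ms

H = −Σ pᵢ log₂ pᵢ = 0.125·3 + 0.25·2 + 0.25·2 + 0.25·2 + 0.125·3 = 2.250 bits.
RT = 215 + 220 × 2.250 = 710.00 ms.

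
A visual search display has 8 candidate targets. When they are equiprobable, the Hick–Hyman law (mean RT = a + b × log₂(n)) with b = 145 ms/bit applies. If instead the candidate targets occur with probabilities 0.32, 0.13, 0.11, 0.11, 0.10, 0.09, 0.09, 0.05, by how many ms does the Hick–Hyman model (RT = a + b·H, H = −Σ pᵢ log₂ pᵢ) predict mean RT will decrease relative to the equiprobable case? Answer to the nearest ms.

Equiprobable entropy H₀ = log₂ 8 = 3.0000 bits.
Skewed entropy H = −Σ pᵢ log₂ pᵢ = 2.7828 bits.
ΔRT = b·(H₀ − H) = 145 × 0.2172 = 31.49 ms.

31 ms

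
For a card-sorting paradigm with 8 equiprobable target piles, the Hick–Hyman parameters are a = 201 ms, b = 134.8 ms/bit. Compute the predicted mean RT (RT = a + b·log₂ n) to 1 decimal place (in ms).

605.4 ms

log₂(8) = 3 bits, so RT = 201 + 134.8 × 3 ≈ 605.400 ms.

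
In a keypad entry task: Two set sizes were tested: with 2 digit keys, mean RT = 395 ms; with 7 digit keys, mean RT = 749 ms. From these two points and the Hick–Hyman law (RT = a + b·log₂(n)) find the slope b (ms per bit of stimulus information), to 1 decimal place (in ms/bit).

b = (RT₂ − RT₁)/(log₂ n₂ − log₂ n₁) = (749 − 395)/(2.8074 − 1) = 195.866 ms/bit.

195.9 ms/bit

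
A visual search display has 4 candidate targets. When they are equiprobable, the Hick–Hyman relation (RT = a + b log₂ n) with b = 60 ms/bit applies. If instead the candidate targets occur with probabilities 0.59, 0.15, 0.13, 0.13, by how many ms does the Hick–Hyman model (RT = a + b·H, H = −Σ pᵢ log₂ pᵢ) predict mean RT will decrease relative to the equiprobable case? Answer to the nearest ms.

Equiprobable entropy H₀ = log₂ 4 = 2.0000 bits.
Skewed entropy H = −Σ pᵢ log₂ pᵢ = 1.6249 bits.
ΔRT = b·(H₀ − H) = 60 × 0.3751 = 22.50 ms.

23 ms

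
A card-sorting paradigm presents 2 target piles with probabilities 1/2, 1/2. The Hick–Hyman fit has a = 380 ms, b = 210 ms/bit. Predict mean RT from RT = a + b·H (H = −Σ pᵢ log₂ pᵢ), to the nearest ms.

H = −Σ pᵢ log₂ pᵢ = 0.5·1 + 0.5·1 = 1.000 bits.
RT = 380 + 210 × 1.000 = 590.00 ms.

590 ms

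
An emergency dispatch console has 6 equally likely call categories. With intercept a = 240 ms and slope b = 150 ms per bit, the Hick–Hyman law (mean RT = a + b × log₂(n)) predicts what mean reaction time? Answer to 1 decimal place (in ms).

627.7 ms

log₂(6) = 2.5850 bits, so RT = 240 + 150 × 2.5850 ≈ 627.744 ms.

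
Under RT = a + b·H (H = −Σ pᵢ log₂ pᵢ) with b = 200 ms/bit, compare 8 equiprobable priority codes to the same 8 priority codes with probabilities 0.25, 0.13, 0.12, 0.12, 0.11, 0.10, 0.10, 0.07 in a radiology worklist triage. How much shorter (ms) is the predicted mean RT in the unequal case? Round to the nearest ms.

The RT saving is b·ΔH. Equiprobable H₀ = log₂(8) = 3.0000 bits; with the given probabilities H = 2.9000 bits.
b·(H₀ − H) = 200 × (3.0000 − 2.9000) = 20.00 ms.

20 ms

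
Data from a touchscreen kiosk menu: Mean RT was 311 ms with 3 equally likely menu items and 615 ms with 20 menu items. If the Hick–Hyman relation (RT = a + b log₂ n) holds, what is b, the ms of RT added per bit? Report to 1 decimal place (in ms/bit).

b = (RT₂ − RT₁)/(log₂ n₂ − log₂ n₁) = (615 − 311)/(4.3219 − 1.5850) = 111.072 ms/bit.

111.1 ms/bit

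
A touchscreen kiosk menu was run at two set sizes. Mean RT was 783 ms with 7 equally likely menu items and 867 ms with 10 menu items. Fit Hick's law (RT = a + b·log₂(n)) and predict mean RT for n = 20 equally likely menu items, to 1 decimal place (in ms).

RT is linear in log₂ n, so two points fix the line:
  b = (867 − 783) / (log₂ 10 − log₂ 7) = 84 / (3.3219 − 2.8074) = 163.242 ms/bit
  a = 783 − 163.242 × 2.8074 = 324.722 ms
Then RT(20) = 324.722 + 163.242 × log₂ 20 = 324.722 + 163.242 × 4.3219 ≈ 1030.242 ms.

1030.2 ms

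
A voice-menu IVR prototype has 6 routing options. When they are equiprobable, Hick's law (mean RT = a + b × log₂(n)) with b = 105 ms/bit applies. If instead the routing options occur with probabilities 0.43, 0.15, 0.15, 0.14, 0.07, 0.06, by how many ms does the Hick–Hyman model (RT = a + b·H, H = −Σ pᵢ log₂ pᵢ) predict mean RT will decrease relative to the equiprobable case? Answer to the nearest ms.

Equiprobable entropy H₀ = log₂ 6 = 2.5850 bits.
Skewed entropy H = −Σ pᵢ log₂ pᵢ = 2.2539 bits.
ΔRT = b·(H₀ − H) = 105 × 0.3311 = 34.77 ms.

35 ms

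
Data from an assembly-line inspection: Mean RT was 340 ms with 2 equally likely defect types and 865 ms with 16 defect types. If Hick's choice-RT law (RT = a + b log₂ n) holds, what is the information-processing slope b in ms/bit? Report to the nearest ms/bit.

175 ms/bit

Slope: b = (865 − 340) / (log₂ 16 − log₂ 2) = 525/3.0000 = 175 ms/bit.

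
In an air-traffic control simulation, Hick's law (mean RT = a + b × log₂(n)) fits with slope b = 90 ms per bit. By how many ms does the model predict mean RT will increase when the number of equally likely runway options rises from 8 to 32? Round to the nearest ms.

180 ms

ΔRT = (a + b log₂ n₂) − (a + b log₂ n₁) = b·(log₂ n₂ − log₂ n₁).
log₂(32) − log₂(8) = log₂(32/8) = log₂(4) = 2.
ΔRT = 90 × 2.0000 = 180.000 ms.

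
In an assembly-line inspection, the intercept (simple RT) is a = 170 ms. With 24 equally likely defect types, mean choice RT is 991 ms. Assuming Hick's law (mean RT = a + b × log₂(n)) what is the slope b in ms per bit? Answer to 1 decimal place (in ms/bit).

log₂(24) = 4.5850 bits.
b = (RT − a)/log₂ n = (991 − 170) / 4.5850 = 179.064 ms/bit.

179.1 ms/bit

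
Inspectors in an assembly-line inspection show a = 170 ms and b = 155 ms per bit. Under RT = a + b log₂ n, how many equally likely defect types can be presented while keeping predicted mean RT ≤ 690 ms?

10

Information budget: (690 − 170)/155 = 3.3548 bits, so n ≤ 2^3.3548 = 10.231 → at most 10.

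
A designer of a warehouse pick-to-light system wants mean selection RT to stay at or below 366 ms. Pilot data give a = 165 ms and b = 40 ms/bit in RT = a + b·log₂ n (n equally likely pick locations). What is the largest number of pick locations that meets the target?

Information budget: (366 − 165)/40 = 5.0250 bits, so n ≤ 2^5.0250 = 32.559 → at most 32.

32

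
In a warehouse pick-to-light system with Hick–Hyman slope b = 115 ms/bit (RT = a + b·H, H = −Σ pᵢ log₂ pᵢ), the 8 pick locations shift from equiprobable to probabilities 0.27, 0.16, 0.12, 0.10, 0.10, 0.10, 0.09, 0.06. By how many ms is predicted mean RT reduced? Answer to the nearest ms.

Equiprobable entropy H₀ = log₂ 8 = 3.0000 bits.
Skewed entropy H = −Σ pᵢ log₂ pᵢ = 2.8529 bits.
ΔRT = b·(H₀ − H) = 115 × 0.1471 = 16.92 ms.

17 ms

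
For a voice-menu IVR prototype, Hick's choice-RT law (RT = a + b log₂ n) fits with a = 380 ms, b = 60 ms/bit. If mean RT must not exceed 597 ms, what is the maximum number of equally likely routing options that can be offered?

12

60·log₂ n ≤ 597 − 380 = 217, giving log₂ n ≤ 3.6167 and n ≤ 12.267. The largest whole number is 12.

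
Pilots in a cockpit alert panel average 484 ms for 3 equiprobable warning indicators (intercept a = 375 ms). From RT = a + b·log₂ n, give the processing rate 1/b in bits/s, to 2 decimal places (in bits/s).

b = (484 − 375)/log₂ 3 = 109/1.5850 = 68.771 ms per bit = 0.06877 s/bit; the reciprocal is 14.541 bits/s.

14.54 bits/s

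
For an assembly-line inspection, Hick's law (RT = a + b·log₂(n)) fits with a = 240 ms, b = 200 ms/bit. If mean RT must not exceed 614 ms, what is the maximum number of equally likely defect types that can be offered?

3

Information budget: (614 − 240)/200 = 1.8700 bits, so n ≤ 2^1.8700 = 3.655 → at most 3.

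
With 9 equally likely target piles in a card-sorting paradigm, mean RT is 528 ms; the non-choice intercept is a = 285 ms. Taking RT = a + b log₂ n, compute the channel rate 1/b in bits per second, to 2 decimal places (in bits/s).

13.04 bits/s

b = (528 − 285)/log₂ 9 = 243/3.1699 = 76.658 ms per bit = 0.07666 s/bit; the reciprocal is 13.045 bits/s.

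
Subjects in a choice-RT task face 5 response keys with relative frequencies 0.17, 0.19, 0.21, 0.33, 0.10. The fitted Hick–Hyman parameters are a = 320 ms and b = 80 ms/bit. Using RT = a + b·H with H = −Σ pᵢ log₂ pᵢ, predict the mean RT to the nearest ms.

498 ms

Entropy contributions −pᵢ log₂ pᵢ: 0.4346, 0.4552, 0.4728, 0.5278, 0.3322; sum H = 2.2227 bits.
RT = a + bH = 320 + 80·2.2227 = 497.81 ms.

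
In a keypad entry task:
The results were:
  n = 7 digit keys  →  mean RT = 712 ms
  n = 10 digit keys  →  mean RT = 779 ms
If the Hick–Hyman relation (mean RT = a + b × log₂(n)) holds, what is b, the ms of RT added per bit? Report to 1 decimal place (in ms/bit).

b = (RT₂ − RT₁)/(log₂ n₂ − log₂ n₁) = (779 − 712)/(3.3219 − 2.8074) = 130.205 ms/bit.

130.2 ms/bit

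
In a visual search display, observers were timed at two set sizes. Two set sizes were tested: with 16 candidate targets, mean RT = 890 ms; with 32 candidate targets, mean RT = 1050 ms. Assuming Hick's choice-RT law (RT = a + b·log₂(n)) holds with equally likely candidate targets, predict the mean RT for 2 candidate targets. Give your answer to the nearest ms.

RT is linear in log₂ n, so two points fix the line:
  b = (1050 − 890) / (log₂ 32 − log₂ 16) = 160 / (5 − 4) = 160 ms/bit
  a = 890 − 160 × 4 = 250 ms
Then RT(2) = 250 + 160 × log₂ 2 = 250 + 160 × 1 ≈ 410.000 ms.

410 ms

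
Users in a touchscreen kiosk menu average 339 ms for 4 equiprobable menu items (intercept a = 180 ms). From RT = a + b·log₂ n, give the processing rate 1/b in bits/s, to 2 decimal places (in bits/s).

12.58 bits/s

Choice component = 339 − 180 = 159 ms over log₂(4) = 2 bits.
b = 159 / 2 = 79.500 ms/bit, so 1/b = 12.579 bits/s.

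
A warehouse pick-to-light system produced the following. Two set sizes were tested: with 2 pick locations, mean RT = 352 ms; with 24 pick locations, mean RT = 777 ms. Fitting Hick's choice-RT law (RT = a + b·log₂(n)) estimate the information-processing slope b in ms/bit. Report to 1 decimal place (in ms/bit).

118.6 ms/bit

The slope on a log₂ axis is (777 − 352) / (4.5850 − 1) = 118.551 ms/bit.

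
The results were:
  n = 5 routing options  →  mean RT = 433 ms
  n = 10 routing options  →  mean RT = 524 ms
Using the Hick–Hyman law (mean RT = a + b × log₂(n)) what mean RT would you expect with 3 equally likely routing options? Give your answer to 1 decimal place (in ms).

With log₂ n on the abscissa the relation is linear; from the two conditions:
  b = (524 − 433) / (log₂ 10 − log₂ 5) = 91 / (3.3219 − 2.3219) = 91.000 ms/bit
  a = 433 − 91.000 × 2.3219 = 221.705 ms
Then RT(3) = 221.705 + 91.000 × log₂ 3 = 221.705 + 91.000 × 1.5850 ≈ 365.936 ms.

365.9 ms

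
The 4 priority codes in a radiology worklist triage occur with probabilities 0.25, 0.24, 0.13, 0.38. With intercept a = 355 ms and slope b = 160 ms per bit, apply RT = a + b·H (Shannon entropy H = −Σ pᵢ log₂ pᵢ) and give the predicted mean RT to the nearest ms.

660 ms

Entropy contributions −pᵢ log₂ pᵢ: 0.5000, 0.4941, 0.3826, 0.5305; sum H = 1.9072 bits.
RT = a + bH = 355 + 160·1.9072 = 660.16 ms.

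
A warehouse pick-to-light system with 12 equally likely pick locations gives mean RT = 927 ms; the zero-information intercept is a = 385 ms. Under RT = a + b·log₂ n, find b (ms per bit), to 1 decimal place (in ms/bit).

151.2 ms/bit

12 alternatives carry log₂ 12 = 3.5850 bits; the choice cost is 927 − 385 = 542 ms, so b = 542/3.5850 = 151.187 ms/bit.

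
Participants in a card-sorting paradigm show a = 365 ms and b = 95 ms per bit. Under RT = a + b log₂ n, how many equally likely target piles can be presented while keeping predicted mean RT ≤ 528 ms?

3

Information budget: (528 − 365)/95 = 1.7158 bits, so n ≤ 2^1.7158 = 3.285 → at most 3.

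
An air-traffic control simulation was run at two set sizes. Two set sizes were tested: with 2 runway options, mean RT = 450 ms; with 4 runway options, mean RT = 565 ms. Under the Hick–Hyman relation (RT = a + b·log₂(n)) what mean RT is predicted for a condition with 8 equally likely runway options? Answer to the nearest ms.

Solve the two-equation system in a and b:
  b = (565 − 450) / (log₂ 4 − log₂ 2) = 115 / (2 − 1) = 115 ms/bit
  a = 450 − 115 × 1 = 335 ms
Then RT(8) = 335 + 115 × log₂ 8 = 335 + 115 × 3 ≈ 680.000 ms.

680 ms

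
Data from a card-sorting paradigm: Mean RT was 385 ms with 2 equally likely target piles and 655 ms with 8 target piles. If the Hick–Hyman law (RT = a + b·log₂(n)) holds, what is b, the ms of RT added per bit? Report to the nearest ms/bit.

b = (RT₂ − RT₁)/(log₂ n₂ − log₂ n₁) = (655 − 385)/(3 − 1) = 135 ms/bit.

135 ms/bit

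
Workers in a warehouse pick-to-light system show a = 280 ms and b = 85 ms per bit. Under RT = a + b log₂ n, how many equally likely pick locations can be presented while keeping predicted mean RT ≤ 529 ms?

Set 280 + 85·log₂ n ≤ 529 → log₂ n ≤ (529 − 280)/85 = 2.9294.
So n ≤ 2^2.9294 = 7.618; the largest integer n is 7.

7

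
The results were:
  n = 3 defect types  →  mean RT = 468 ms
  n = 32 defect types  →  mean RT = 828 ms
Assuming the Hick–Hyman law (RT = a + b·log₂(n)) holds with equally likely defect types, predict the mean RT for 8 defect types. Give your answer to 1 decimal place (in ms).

Solve the two-equation system in a and b:
  b = (828 − 468) / (log₂ 32 − log₂ 3) = 360 / (5 − 1.5850) = 105.416 ms/bit
  a = 468 − 105.416 × 1.5850 = 300.919 ms
Then RT(8) = 300.919 + 105.416 × log₂ 8 = 300.919 + 105.416 × 3 ≈ 617.168 ms.

617.2 ms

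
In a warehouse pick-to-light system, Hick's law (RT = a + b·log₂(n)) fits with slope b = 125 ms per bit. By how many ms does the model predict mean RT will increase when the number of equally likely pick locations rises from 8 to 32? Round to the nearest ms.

250 ms

Only the slope matters, since a is common to both: ΔRT = b·log₂(n₂/n₁).
log₂(32) − log₂(8) = log₂(32/8) = log₂(4) = 2.
ΔRT = 125 × 2.0000 = 250.000 ms.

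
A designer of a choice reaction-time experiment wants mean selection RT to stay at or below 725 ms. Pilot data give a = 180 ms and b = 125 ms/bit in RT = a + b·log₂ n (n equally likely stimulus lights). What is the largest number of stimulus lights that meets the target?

20

125·log₂ n ≤ 725 − 180 = 545, giving log₂ n ≤ 4.3600 and n ≤ 20.535. The largest whole number is 20.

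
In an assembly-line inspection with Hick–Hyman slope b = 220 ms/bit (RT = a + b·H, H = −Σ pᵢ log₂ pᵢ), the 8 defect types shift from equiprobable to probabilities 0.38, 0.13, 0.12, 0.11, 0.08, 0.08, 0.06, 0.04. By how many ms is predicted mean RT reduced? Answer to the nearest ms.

Equiprobable entropy H₀ = log₂ 8 = 3.0000 bits.
Skewed entropy H = −Σ pᵢ log₂ pᵢ = 2.6428 bits.
ΔRT = b·(H₀ − H) = 220 × 0.3572 = 78.59 ms.

79 ms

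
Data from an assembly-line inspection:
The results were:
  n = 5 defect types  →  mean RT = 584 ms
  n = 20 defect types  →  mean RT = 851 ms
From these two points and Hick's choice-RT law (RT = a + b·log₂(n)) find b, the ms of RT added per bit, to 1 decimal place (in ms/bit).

133.5 ms/bit

Slope: b = (851 − 584) / (log₂ 20 − log₂ 5) = 267/2.0000 = 133.500 ms/bit.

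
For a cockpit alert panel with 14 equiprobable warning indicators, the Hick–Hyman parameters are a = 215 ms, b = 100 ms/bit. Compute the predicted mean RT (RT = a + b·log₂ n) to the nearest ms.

log₂(14) = 3.8074 bits, so RT = 215 + 100 × 3.8074 ≈ 595.735 ms.

596 ms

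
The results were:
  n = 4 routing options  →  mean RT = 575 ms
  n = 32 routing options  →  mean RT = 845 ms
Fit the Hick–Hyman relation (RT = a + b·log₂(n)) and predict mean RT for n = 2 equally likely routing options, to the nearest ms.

Solve the two-equation system in a and b:
  b = (845 − 575) / (log₂ 32 − log₂ 4) = 270 / (5 − 2) = 90 ms/bit
  a = 575 − 90 × 2 = 395 ms
Then RT(2) = 395 + 90 × log₂ 2 = 395 + 90 × 1 ≈ 485.000 ms.

485 ms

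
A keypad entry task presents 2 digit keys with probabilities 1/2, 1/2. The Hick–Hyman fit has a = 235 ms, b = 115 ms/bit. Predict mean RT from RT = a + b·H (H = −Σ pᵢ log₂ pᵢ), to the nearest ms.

350 ms

Each term −pᵢ log₂ pᵢ: 0.5·1 + 0.5·1; summed, H = 1.000 bits.
Mean RT = a + bH = 235 + 115·1.000 = 350.00 ms.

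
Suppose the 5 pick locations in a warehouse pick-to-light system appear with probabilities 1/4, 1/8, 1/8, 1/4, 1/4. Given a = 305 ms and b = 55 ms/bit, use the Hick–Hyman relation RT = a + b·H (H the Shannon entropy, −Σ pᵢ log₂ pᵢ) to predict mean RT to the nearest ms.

H = −Σ pᵢ log₂ pᵢ = 0.25·2 + 0.125·3 + 0.125·3 + 0.25·2 + 0.25·2 = 2.250 bits.
RT = 305 + 55 × 2.250 = 428.75 ms.

429 ms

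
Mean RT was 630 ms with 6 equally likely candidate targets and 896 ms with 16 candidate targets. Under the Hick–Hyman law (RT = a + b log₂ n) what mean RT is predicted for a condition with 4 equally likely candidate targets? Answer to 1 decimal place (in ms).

With log₂ n on the abscissa the relation is linear; from the two conditions:
  b = (896 − 630) / (log₂ 16 − log₂ 6) = 266 / (4 − 2.5850) = 187.981 ms/bit
  a = 630 − 187.981 × 2.5850 = 144.076 ms
Then RT(4) = 144.076 + 187.981 × log₂ 4 = 144.076 + 187.981 × 2 ≈ 520.038 ms.

520.0 ms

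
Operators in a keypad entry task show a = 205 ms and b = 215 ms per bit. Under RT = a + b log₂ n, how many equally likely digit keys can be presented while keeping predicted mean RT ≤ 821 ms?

215·log₂ n ≤ 821 − 205 = 616, giving log₂ n ≤ 2.8651 and n ≤ 7.286. The largest whole number is 7.

7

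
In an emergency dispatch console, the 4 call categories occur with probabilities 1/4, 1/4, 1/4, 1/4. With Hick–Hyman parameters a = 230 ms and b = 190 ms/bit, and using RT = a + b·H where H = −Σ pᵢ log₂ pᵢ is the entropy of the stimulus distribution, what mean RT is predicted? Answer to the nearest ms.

610 ms

H = −Σ pᵢ log₂ pᵢ = 0.25·2 + 0.25·2 + 0.25·2 + 0.25·2 = 2.000 bits.
RT = 230 + 190 × 2.000 = 610.00 ms.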